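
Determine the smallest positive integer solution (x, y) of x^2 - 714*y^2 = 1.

First expand sqrt(714) as a continued fraction. With x_i = (sqrt(714) + m_i)/d_i and (m_0, d_0) = (0, 1): a_0 = floor(sqrt(714)) = 26, since 26^2 = 676 <= 714 < 729 = 27^2.
Iterate m_{i+1} = d_i*a_i - m_i, d_{i+1} = (714 - m_{i+1}^2)/d_i, a_{i+1} = floor((a_0 + m_{i+1})/d_{i+1}):
  m_1 = 1*26 - 0 = 26, d_1 = (714 - 26^2)/1 = 38/1 = 38, a_1 = floor((26 + 26)/38) = 1.
  m_2 = 38*1 - 26 = 12, d_2 = (714 - 12^2)/38 = 570/38 = 15, a_2 = floor((26 + 12)/15) = 2.
  m_3 = 15*2 - 12 = 18, d_3 = (714 - 18^2)/15 = 390/15 = 26, a_3 = floor((26 + 18)/26) = 1.
  m_4 = 26*1 - 18 = 8, d_4 = (714 - 8^2)/26 = 650/26 = 25, a_4 = floor((26 + 8)/25) = 1.
  m_5 = 25*1 - 8 = 17, d_5 = (714 - 17^2)/25 = 425/25 = 17, a_5 = floor((26 + 17)/17) = 2.
  m_6 = 17*2 - 17 = 17, d_6 = (714 - 17^2)/17 = 425/17 = 25, a_6 = floor((26 + 17)/25) = 1.
  m_7 = 25*1 - 17 = 8, d_7 = (714 - 8^2)/25 = 650/25 = 26, a_7 = floor((26 + 8)/26) = 1.
  m_8 = 26*1 - 8 = 18, d_8 = (714 - 18^2)/26 = 390/26 = 15, a_8 = floor((26 + 18)/15) = 2.
  m_9 = 15*2 - 18 = 12, d_9 = (714 - 12^2)/15 = 570/15 = 38, a_9 = floor((26 + 12)/38) = 1.
  m_10 = 38*1 - 12 = 26, d_10 = (714 - 26^2)/38 = 38/38 = 1, a_10 = floor((26 + 26)/1) = 52.
  m_11 = 1*52 - 26 = 26, d_11 = (714 - 26^2)/1 = 38/1 = 38: (m_11, d_11) = (m_1, d_1) = (26, 38), so from here the quotients repeat a_1, ..., a_10; the period length is 10.
So sqrt(714) = [26; (1, 2, 1, 1, 2, 1, 1, 2, 1, 52)] with period length k = 10.
k is even, so the fundamental solution of x^2 - 714y^2 = 1 is (p_{k-1}, q_{k-1}) = (p_9, q_9); compute convergents through index 9.
Convergents (p_i = a_i*p_{i-1} + p_{i-2}, q_i = a_i*q_{i-1} + q_{i-2} with p_{-2}=0, p_{-1}=1, q_{-2}=1, q_{-1}=0):
  i=0: a_0=26, p_0 = 26*1 + 0 = 26, q_0 = 26*0 + 1 = 1.
  i=1: a_1=1, p_1 = 1*26 + 1 = 27, q_1 = 1*1 + 0 = 1.
  i=2: a_2=2, p_2 = 2*27 + 26 = 80, q_2 = 2*1 + 1 = 3.
  i=3: a_3=1, p_3 = 1*80 + 27 = 107, q_3 = 1*3 + 1 = 4.
  i=4: a_4=1, p_4 = 1*107 + 80 = 187, q_4 = 1*4 + 3 = 7.
  i=5: a_5=2, p_5 = 2*187 + 107 = 481, q_5 = 2*7 + 4 = 18.
  i=6: a_6=1, p_6 = 1*481 + 187 = 668, q_6 = 1*18 + 7 = 25.
  i=7: a_7=1, p_7 = 1*668 + 481 = 1149, q_7 = 1*25 + 18 = 43.
  i=8: a_8=2, p_8 = 2*1149 + 668 = 2966, q_8 = 2*43 + 25 = 111.
  i=9: a_9=1, p_9 = 1*2966 + 1149 = 4115, q_9 = 1*111 + 43 = 154.
Check: 4115^2 - 714*154^2 = 16933225 - 16933224 = 1, so (x, y) = (4115, 154) solves the equation, and by the theorem it is the least positive solution.

(x, y) = (4115, 154)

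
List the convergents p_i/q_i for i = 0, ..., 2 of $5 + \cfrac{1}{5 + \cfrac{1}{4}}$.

5/1, 26/5, 109/21

Using the convergent recurrence p_i = a_i*p_{i-1} + p_{i-2}, q_i = a_i*q_{i-1} + q_{i-2} with p_{-2}=0, p_{-1}=1, q_{-2}=1, q_{-1}=0:
  i=0: a_0=5, p_0 = 5*1 + 0 = 5, q_0 = 5*0 + 1 = 1.
  i=1: a_1=5, p_1 = 5*5 + 1 = 26, q_1 = 5*1 + 0 = 5.
  i=2: a_2=4, p_2 = 4*26 + 5 = 109, q_2 = 4*5 + 1 = 21.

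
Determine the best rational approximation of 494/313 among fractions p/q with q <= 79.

Expand x = 494/313 as a continued fraction with the Euclidean algorithm:
  494 = 1*313 + 181, so a_0 = 1.
  313 = 1*181 + 132, so a_1 = 1.
  181 = 1*132 + 49, so a_2 = 1.
  132 = 2*49 + 34, so a_3 = 2.
  49 = 1*34 + 15, so a_4 = 1.
  34 = 2*15 + 4, so a_5 = 2.
  15 = 3*4 + 3, so a_6 = 3.
  4 = 1*3 + 1, so a_7 = 1.
  3 = 3*1 + 0, so a_8 = 3.
so x = [1; 1, 1, 2, 1, 2, 3, 1, 3].
Convergents (p_i = a_i*p_{i-1} + p_{i-2}, q_i = a_i*q_{i-1} + q_{i-2} with p_{-2}=0, p_{-1}=1, q_{-2}=1, q_{-1}=0), until the denominator exceeds 79:
  i=0: a_0=1, p_0 = 1*1 + 0 = 1, q_0 = 1*0 + 1 = 1.
  i=1: a_1=1, p_1 = 1*1 + 1 = 2, q_1 = 1*1 + 0 = 1.
  i=2: a_2=1, p_2 = 1*2 + 1 = 3, q_2 = 1*1 + 1 = 2.
  i=3: a_3=2, p_3 = 2*3 + 2 = 8, q_3 = 2*2 + 1 = 5.
  i=4: a_4=1, p_4 = 1*8 + 3 = 11, q_4 = 1*5 + 2 = 7.
  i=5: a_5=2, p_5 = 2*11 + 8 = 30, q_5 = 2*7 + 5 = 19.
  i=6: a_6=3, p_6 = 3*30 + 11 = 101, q_6 = 3*19 + 7 = 64.
  i=7: a_7=1, p_7 = 1*101 + 30 = 131, q_7 = 1*64 + 19 = 83.
q_7 = 83 > 79, so the last convergent with denominator <= 79 is p_6/q_6 = 101/64.
The closest fraction with denominator <= 79 is either p_6/q_6 or the intermediate fraction (k*p_6 + p_5)/(k*q_6 + q_5) with the largest k >= 1 whose denominator stays <= 79; these approach x as k grows, and every other convergent or intermediate fraction in range is farther away.
Largest k: floor((79 - q_5)/q_6) = floor((79 - 19)/64) = 0.
Since k = 0, no intermediate fraction beyond p_6/q_6 has denominator <= 79, so the convergent 101/64 is the closest (its error is |494*64 - 101*313|/(313*64) = 3/20032).

101/64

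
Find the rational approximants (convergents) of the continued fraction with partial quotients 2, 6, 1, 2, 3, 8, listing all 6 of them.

Using the convergent recurrence p_i = a_i*p_{i-1} + p_{i-2}, q_i = a_i*q_{i-1} + q_{i-2} with p_{-2}=0, p_{-1}=1, q_{-2}=1, q_{-1}=0:
  i=0: a_0=2, p_0 = 2*1 + 0 = 2, q_0 = 2*0 + 1 = 1.
  i=1: a_1=6, p_1 = 6*2 + 1 = 13, q_1 = 6*1 + 0 = 6.
  i=2: a_2=1, p_2 = 1*13 + 2 = 15, q_2 = 1*6 + 1 = 7.
  i=3: a_3=2, p_3 = 2*15 + 13 = 43, q_3 = 2*7 + 6 = 20.
  i=4: a_4=3, p_4 = 3*43 + 15 = 144, q_4 = 3*20 + 7 = 67.
  i=5: a_5=8, p_5 = 8*144 + 43 = 1195, q_5 = 8*67 + 20 = 556.

2/1, 13/6, 15/7, 43/20, 144/67, 1195/556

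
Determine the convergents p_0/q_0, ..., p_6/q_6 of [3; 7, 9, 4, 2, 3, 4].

Using the convergent recurrence p_i = a_i*p_{i-1} + p_{i-2}, q_i = a_i*q_{i-1} + q_{i-2} with p_{-2}=0, p_{-1}=1, q_{-2}=1, q_{-1}=0:
  i=0: a_0=3, p_0 = 3*1 + 0 = 3, q_0 = 3*0 + 1 = 1.
  i=1: a_1=7, p_1 = 7*3 + 1 = 22, q_1 = 7*1 + 0 = 7.
  i=2: a_2=9, p_2 = 9*22 + 3 = 201, q_2 = 9*7 + 1 = 64.
  i=3: a_3=4, p_3 = 4*201 + 22 = 826, q_3 = 4*64 + 7 = 263.
  i=4: a_4=2, p_4 = 2*826 + 201 = 1853, q_4 = 2*263 + 64 = 590.
  i=5: a_5=3, p_5 = 3*1853 + 826 = 6385, q_5 = 3*590 + 263 = 2033.
  i=6: a_6=4, p_6 = 4*6385 + 1853 = 27393, q_6 = 4*2033 + 590 = 8722.

3/1, 22/7, 201/64, 826/263, 1853/590, 6385/2033, 27393/8722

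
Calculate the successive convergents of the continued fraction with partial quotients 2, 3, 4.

2/1, 7/3, 30/13

Using the convergent recurrence p_i = a_i*p_{i-1} + p_{i-2}, q_i = a_i*q_{i-1} + q_{i-2} with p_{-2}=0, p_{-1}=1, q_{-2}=1, q_{-1}=0:
  i=0: a_0=2, p_0 = 2*1 + 0 = 2, q_0 = 2*0 + 1 = 1.
  i=1: a_1=3, p_1 = 3*2 + 1 = 7, q_1 = 3*1 + 0 = 3.
  i=2: a_2=4, p_2 = 4*7 + 2 = 30, q_2 = 4*3 + 1 = 13.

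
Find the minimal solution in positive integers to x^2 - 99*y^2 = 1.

First expand sqrt(99) as a continued fraction. With x_i = (sqrt(99) + m_i)/d_i and (m_0, d_0) = (0, 1): a_0 = floor(sqrt(99)) = 9, since 9^2 = 81 <= 99 < 100 = 10^2.
Iterate m_{i+1} = d_i*a_i - m_i, d_{i+1} = (99 - m_{i+1}^2)/d_i, a_{i+1} = floor((a_0 + m_{i+1})/d_{i+1}):
  m_1 = 1*9 - 0 = 9, d_1 = (99 - 9^2)/1 = 18/1 = 18, a_1 = floor((9 + 9)/18) = 1.
  m_2 = 18*1 - 9 = 9, d_2 = (99 - 9^2)/18 = 18/18 = 1, a_2 = floor((9 + 9)/1) = 18.
  m_3 = 1*18 - 9 = 9, d_3 = (99 - 9^2)/1 = 18/1 = 18: (m_3, d_3) = (m_1, d_1) = (9, 18), so from here the quotients repeat a_1, a_2; the period length is 2.
So sqrt(99) = [9; (1, 18)] with period length k = 2.
k is even, so the fundamental solution of x^2 - 99y^2 = 1 is (p_{k-1}, q_{k-1}) = (p_1, q_1); compute convergents through index 1.
Convergents (p_i = a_i*p_{i-1} + p_{i-2}, q_i = a_i*q_{i-1} + q_{i-2} with p_{-2}=0, p_{-1}=1, q_{-2}=1, q_{-1}=0):
  i=0: a_0=9, p_0 = 9*1 + 0 = 9, q_0 = 9*0 + 1 = 1.
  i=1: a_1=1, p_1 = 1*9 + 1 = 10, q_1 = 1*1 + 0 = 1.
Check: 10^2 - 99*1^2 = 100 - 99 = 1, so (x, y) = (10, 1) solves the equation, and by the theorem it is the least positive solution.

(x, y) = (10, 1)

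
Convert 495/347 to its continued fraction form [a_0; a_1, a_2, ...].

Run the Euclidean algorithm on 495 and 347; the successive quotients are the partial quotients a_0, a_1, ... (each step inverts the fractional part left over by the previous one):
  495 = 1*347 + 148, so a_0 = 1.
  347 = 2*148 + 51, so a_1 = 2.
  148 = 2*51 + 46, so a_2 = 2.
  51 = 1*46 + 5, so a_3 = 1.
  46 = 9*5 + 1, so a_4 = 9.
  5 = 5*1 + 0, so a_5 = 5.
The remainder reaches 0 after 6 divisions, so the expansion has 6 partial quotients, read off in order.

[1; 2, 2, 1, 9, 5]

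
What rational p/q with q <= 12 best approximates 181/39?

51/11

Expand x = 181/39 as a continued fraction with the Euclidean algorithm:
  181 = 4*39 + 25, so a_0 = 4.
  39 = 1*25 + 14, so a_1 = 1.
  25 = 1*14 + 11, so a_2 = 1.
  14 = 1*11 + 3, so a_3 = 1.
  11 = 3*3 + 2, so a_4 = 3.
  3 = 1*2 + 1, so a_5 = 1.
  2 = 2*1 + 0, so a_6 = 2.
so x = [4; 1, 1, 1, 3, 1, 2].
Convergents (p_i = a_i*p_{i-1} + p_{i-2}, q_i = a_i*q_{i-1} + q_{i-2} with p_{-2}=0, p_{-1}=1, q_{-2}=1, q_{-1}=0), until the denominator exceeds 12:
  i=0: a_0=4, p_0 = 4*1 + 0 = 4, q_0 = 4*0 + 1 = 1.
  i=1: a_1=1, p_1 = 1*4 + 1 = 5, q_1 = 1*1 + 0 = 1.
  i=2: a_2=1, p_2 = 1*5 + 4 = 9, q_2 = 1*1 + 1 = 2.
  i=3: a_3=1, p_3 = 1*9 + 5 = 14, q_3 = 1*2 + 1 = 3.
  i=4: a_4=3, p_4 = 3*14 + 9 = 51, q_4 = 3*3 + 2 = 11.
  i=5: a_5=1, p_5 = 1*51 + 14 = 65, q_5 = 1*11 + 3 = 14.
q_5 = 14 > 12, so the last convergent with denominator <= 12 is p_4/q_4 = 51/11.
The closest fraction with denominator <= 12 is either p_4/q_4 or the intermediate fraction (k*p_4 + p_3)/(k*q_4 + q_3) with the largest k >= 1 whose denominator stays <= 12; these approach x as k grows, and every other convergent or intermediate fraction in range is farther away.
Largest k: floor((12 - q_3)/q_4) = floor((12 - 3)/11) = 0.
Since k = 0, no intermediate fraction beyond p_4/q_4 has denominator <= 12, so the convergent 51/11 is the closest (its error is |181*11 - 51*39|/(39*11) = 2/429).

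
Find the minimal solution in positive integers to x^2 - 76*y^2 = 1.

First expand sqrt(76) as a continued fraction. With x_i = (sqrt(76) + m_i)/d_i and (m_0, d_0) = (0, 1): a_0 = floor(sqrt(76)) = 8, since 8^2 = 64 <= 76 < 81 = 9^2.
Iterate m_{i+1} = d_i*a_i - m_i, d_{i+1} = (76 - m_{i+1}^2)/d_i, a_{i+1} = floor((a_0 + m_{i+1})/d_{i+1}):
  m_1 = 1*8 - 0 = 8, d_1 = (76 - 8^2)/1 = 12/1 = 12, a_1 = floor((8 + 8)/12) = 1.
  m_2 = 12*1 - 8 = 4, d_2 = (76 - 4^2)/12 = 60/12 = 5, a_2 = floor((8 + 4)/5) = 2.
  m_3 = 5*2 - 4 = 6, d_3 = (76 - 6^2)/5 = 40/5 = 8, a_3 = floor((8 + 6)/8) = 1.
  m_4 = 8*1 - 6 = 2, d_4 = (76 - 2^2)/8 = 72/8 = 9, a_4 = floor((8 + 2)/9) = 1.
  m_5 = 9*1 - 2 = 7, d_5 = (76 - 7^2)/9 = 27/9 = 3, a_5 = floor((8 + 7)/3) = 5.
  m_6 = 3*5 - 7 = 8, d_6 = (76 - 8^2)/3 = 12/3 = 4, a_6 = floor((8 + 8)/4) = 4.
  m_7 = 4*4 - 8 = 8, d_7 = (76 - 8^2)/4 = 12/4 = 3, a_7 = floor((8 + 8)/3) = 5.
  m_8 = 3*5 - 8 = 7, d_8 = (76 - 7^2)/3 = 27/3 = 9, a_8 = floor((8 + 7)/9) = 1.
  m_9 = 9*1 - 7 = 2, d_9 = (76 - 2^2)/9 = 72/9 = 8, a_9 = floor((8 + 2)/8) = 1.
  m_10 = 8*1 - 2 = 6, d_10 = (76 - 6^2)/8 = 40/8 = 5, a_10 = floor((8 + 6)/5) = 2.
  m_11 = 5*2 - 6 = 4, d_11 = (76 - 4^2)/5 = 60/5 = 12, a_11 = floor((8 + 4)/12) = 1.
  m_12 = 12*1 - 4 = 8, d_12 = (76 - 8^2)/12 = 12/12 = 1, a_12 = floor((8 + 8)/1) = 16.
  m_13 = 1*16 - 8 = 8, d_13 = (76 - 8^2)/1 = 12/1 = 12: (m_13, d_13) = (m_1, d_1) = (8, 12), so from here the quotients repeat a_1, ..., a_12; the period length is 12.
So sqrt(76) = [8; (1, 2, 1, 1, 5, 4, 5, 1, 1, 2, 1, 16)] with period length k = 12.
k is even, so the fundamental solution of x^2 - 76y^2 = 1 is (p_{k-1}, q_{k-1}) = (p_11, q_11); compute convergents through index 11.
Convergents (p_i = a_i*p_{i-1} + p_{i-2}, q_i = a_i*q_{i-1} + q_{i-2} with p_{-2}=0, p_{-1}=1, q_{-2}=1, q_{-1}=0):
  i=0: a_0=8, p_0 = 8*1 + 0 = 8, q_0 = 8*0 + 1 = 1.
  i=1: a_1=1, p_1 = 1*8 + 1 = 9, q_1 = 1*1 + 0 = 1.
  i=2: a_2=2, p_2 = 2*9 + 8 = 26, q_2 = 2*1 + 1 = 3.
  i=3: a_3=1, p_3 = 1*26 + 9 = 35, q_3 = 1*3 + 1 = 4.
  i=4: a_4=1, p_4 = 1*35 + 26 = 61, q_4 = 1*4 + 3 = 7.
  i=5: a_5=5, p_5 = 5*61 + 35 = 340, q_5 = 5*7 + 4 = 39.
  i=6: a_6=4, p_6 = 4*340 + 61 = 1421, q_6 = 4*39 + 7 = 163.
  i=7: a_7=5, p_7 = 5*1421 + 340 = 7445, q_7 = 5*163 + 39 = 854.
  i=8: a_8=1, p_8 = 1*7445 + 1421 = 8866, q_8 = 1*854 + 163 = 1017.
  i=9: a_9=1, p_9 = 1*8866 + 7445 = 16311, q_9 = 1*1017 + 854 = 1871.
  i=10: a_10=2, p_10 = 2*16311 + 8866 = 41488, q_10 = 2*1871 + 1017 = 4759.
  i=11: a_11=1, p_11 = 1*41488 + 16311 = 57799, q_11 = 1*4759 + 1871 = 6630.
Check: 57799^2 - 76*6630^2 = 3340724401 - 3340724400 = 1, so (x, y) = (57799, 6630) solves the equation, and by the theorem it is the least positive solution.

(x, y) = (57799, 6630)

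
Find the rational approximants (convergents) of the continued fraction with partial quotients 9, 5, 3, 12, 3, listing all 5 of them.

9/1, 46/5, 147/16, 1810/197, 5577/607

Using the convergent recurrence p_i = a_i*p_{i-1} + p_{i-2}, q_i = a_i*q_{i-1} + q_{i-2} with p_{-2}=0, p_{-1}=1, q_{-2}=1, q_{-1}=0:
  i=0: a_0=9, p_0 = 9*1 + 0 = 9, q_0 = 9*0 + 1 = 1.
  i=1: a_1=5, p_1 = 5*9 + 1 = 46, q_1 = 5*1 + 0 = 5.
  i=2: a_2=3, p_2 = 3*46 + 9 = 147, q_2 = 3*5 + 1 = 16.
  i=3: a_3=12, p_3 = 12*147 + 46 = 1810, q_3 = 12*16 + 5 = 197.
  i=4: a_4=3, p_4 = 3*1810 + 147 = 5577, q_4 = 3*197 + 16 = 607.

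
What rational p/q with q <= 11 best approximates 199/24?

Expand x = 199/24 as a continued fraction with the Euclidean algorithm:
  199 = 8*24 + 7, so a_0 = 8.
  24 = 3*7 + 3, so a_1 = 3.
  7 = 2*3 + 1, so a_2 = 2.
  3 = 3*1 + 0, so a_3 = 3.
so x = [8; 3, 2, 3].
Convergents (p_i = a_i*p_{i-1} + p_{i-2}, q_i = a_i*q_{i-1} + q_{i-2} with p_{-2}=0, p_{-1}=1, q_{-2}=1, q_{-1}=0), until the denominator exceeds 11:
  i=0: a_0=8, p_0 = 8*1 + 0 = 8, q_0 = 8*0 + 1 = 1.
  i=1: a_1=3, p_1 = 3*8 + 1 = 25, q_1 = 3*1 + 0 = 3.
  i=2: a_2=2, p_2 = 2*25 + 8 = 58, q_2 = 2*3 + 1 = 7.
  i=3: a_3=3, p_3 = 3*58 + 25 = 199, q_3 = 3*7 + 3 = 24.
q_3 = 24 > 11, so the last convergent with denominator <= 11 is p_2/q_2 = 58/7.
The closest fraction with denominator <= 11 is either p_2/q_2 or the intermediate fraction (k*p_2 + p_1)/(k*q_2 + q_1) with the largest k >= 1 whose denominator stays <= 11; these approach x as k grows, and every other convergent or intermediate fraction in range is farther away.
Largest k: floor((11 - q_1)/q_2) = floor((11 - 3)/7) = 1.
That gives (1*58 + 25)/(1*7 + 3) = 83/10.
Compare the errors: |x - 58/7| = |199*7 - 58*24|/(24*7) = 1/168, and |x - 83/10| = |199*10 - 83*24|/(24*10) = 2/240.
Cross-multiplying, 1*240 = 240 < 336 = 2*168, so 1/168 is smaller: the convergent 58/7 is closer to x than 83/10.

58/7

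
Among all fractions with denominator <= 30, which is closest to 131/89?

Expand x = 131/89 as a continued fraction with the Euclidean algorithm:
  131 = 1*89 + 42, so a_0 = 1.
  89 = 2*42 + 5, so a_1 = 2.
  42 = 8*5 + 2, so a_2 = 8.
  5 = 2*2 + 1, so a_3 = 2.
  2 = 2*1 + 0, so a_4 = 2.
so x = [1; 2, 8, 2, 2].
Convergents (p_i = a_i*p_{i-1} + p_{i-2}, q_i = a_i*q_{i-1} + q_{i-2} with p_{-2}=0, p_{-1}=1, q_{-2}=1, q_{-1}=0), until the denominator exceeds 30:
  i=0: a_0=1, p_0 = 1*1 + 0 = 1, q_0 = 1*0 + 1 = 1.
  i=1: a_1=2, p_1 = 2*1 + 1 = 3, q_1 = 2*1 + 0 = 2.
  i=2: a_2=8, p_2 = 8*3 + 1 = 25, q_2 = 8*2 + 1 = 17.
  i=3: a_3=2, p_3 = 2*25 + 3 = 53, q_3 = 2*17 + 2 = 36.
q_3 = 36 > 30, so the last convergent with denominator <= 30 is p_2/q_2 = 25/17.
The closest fraction with denominator <= 30 is either p_2/q_2 or the intermediate fraction (k*p_2 + p_1)/(k*q_2 + q_1) with the largest k >= 1 whose denominator stays <= 30; these approach x as k grows, and every other convergent or intermediate fraction in range is farther away.
Largest k: floor((30 - q_1)/q_2) = floor((30 - 2)/17) = 1.
That gives (1*25 + 3)/(1*17 + 2) = 28/19.
Compare the errors: |x - 25/17| = |131*17 - 25*89|/(89*17) = 2/1513, and |x - 28/19| = |131*19 - 28*89|/(89*19) = 3/1691.
Cross-multiplying, 2*1691 = 3382 < 4539 = 3*1513, so 2/1513 is smaller: the convergent 25/17 is closer to x than 28/19.

25/17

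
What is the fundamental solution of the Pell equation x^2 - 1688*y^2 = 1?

First expand sqrt(1688) as a continued fraction. With x_i = (sqrt(1688) + m_i)/d_i and (m_0, d_0) = (0, 1): a_0 = floor(sqrt(1688)) = 41, since 41^2 = 1681 <= 1688 < 1764 = 42^2.
Iterate m_{i+1} = d_i*a_i - m_i, d_{i+1} = (1688 - m_{i+1}^2)/d_i, a_{i+1} = floor((a_0 + m_{i+1})/d_{i+1}):
  m_1 = 1*41 - 0 = 41, d_1 = (1688 - 41^2)/1 = 7/1 = 7, a_1 = floor((41 + 41)/7) = 11.
  m_2 = 7*11 - 41 = 36, d_2 = (1688 - 36^2)/7 = 392/7 = 56, a_2 = floor((41 + 36)/56) = 1.
  m_3 = 56*1 - 36 = 20, d_3 = (1688 - 20^2)/56 = 1288/56 = 23, a_3 = floor((41 + 20)/23) = 2.
  m_4 = 23*2 - 20 = 26, d_4 = (1688 - 26^2)/23 = 1012/23 = 44, a_4 = floor((41 + 26)/44) = 1.
  m_5 = 44*1 - 26 = 18, d_5 = (1688 - 18^2)/44 = 1364/44 = 31, a_5 = floor((41 + 18)/31) = 1.
  m_6 = 31*1 - 18 = 13, d_6 = (1688 - 13^2)/31 = 1519/31 = 49, a_6 = floor((41 + 13)/49) = 1.
  m_7 = 49*1 - 13 = 36, d_7 = (1688 - 36^2)/49 = 392/49 = 8, a_7 = floor((41 + 36)/8) = 9.
  m_8 = 8*9 - 36 = 36, d_8 = (1688 - 36^2)/8 = 392/8 = 49, a_8 = floor((41 + 36)/49) = 1.
  m_9 = 49*1 - 36 = 13, d_9 = (1688 - 13^2)/49 = 1519/49 = 31, a_9 = floor((41 + 13)/31) = 1.
  m_10 = 31*1 - 13 = 18, d_10 = (1688 - 18^2)/31 = 1364/31 = 44, a_10 = floor((41 + 18)/44) = 1.
  m_11 = 44*1 - 18 = 26, d_11 = (1688 - 26^2)/44 = 1012/44 = 23, a_11 = floor((41 + 26)/23) = 2.
  m_12 = 23*2 - 26 = 20, d_12 = (1688 - 20^2)/23 = 1288/23 = 56, a_12 = floor((41 + 20)/56) = 1.
  m_13 = 56*1 - 20 = 36, d_13 = (1688 - 36^2)/56 = 392/56 = 7, a_13 = floor((41 + 36)/7) = 11.
  m_14 = 7*11 - 36 = 41, d_14 = (1688 - 41^2)/7 = 7/7 = 1, a_14 = floor((41 + 41)/1) = 82.
  m_15 = 1*82 - 41 = 41, d_15 = (1688 - 41^2)/1 = 7/1 = 7: (m_15, d_15) = (m_1, d_1) = (41, 7), so from here the quotients repeat a_1, ..., a_14; the period length is 14.
So sqrt(1688) = [41; (11, 1, 2, 1, 1, 1, 9, 1, 1, 1, 2, 1, 11, 82)] with period length k = 14.
k is even, so the fundamental solution of x^2 - 1688y^2 = 1 is (p_{k-1}, q_{k-1}) = (p_13, q_13); compute convergents through index 13.
Convergents (p_i = a_i*p_{i-1} + p_{i-2}, q_i = a_i*q_{i-1} + q_{i-2} with p_{-2}=0, p_{-1}=1, q_{-2}=1, q_{-1}=0):
  i=0: a_0=41, p_0 = 41*1 + 0 = 41, q_0 = 41*0 + 1 = 1.
  i=1: a_1=11, p_1 = 11*41 + 1 = 452, q_1 = 11*1 + 0 = 11.
  i=2: a_2=1, p_2 = 1*452 + 41 = 493, q_2 = 1*11 + 1 = 12.
  i=3: a_3=2, p_3 = 2*493 + 452 = 1438, q_3 = 2*12 + 11 = 35.
  i=4: a_4=1, p_4 = 1*1438 + 493 = 1931, q_4 = 1*35 + 12 = 47.
  i=5: a_5=1, p_5 = 1*1931 + 1438 = 3369, q_5 = 1*47 + 35 = 82.
  i=6: a_6=1, p_6 = 1*3369 + 1931 = 5300, q_6 = 1*82 + 47 = 129.
  i=7: a_7=9, p_7 = 9*5300 + 3369 = 51069, q_7 = 9*129 + 82 = 1243.
  i=8: a_8=1, p_8 = 1*51069 + 5300 = 56369, q_8 = 1*1243 + 129 = 1372.
  i=9: a_9=1, p_9 = 1*56369 + 51069 = 107438, q_9 = 1*1372 + 1243 = 2615.
  i=10: a_10=1, p_10 = 1*107438 + 56369 = 163807, q_10 = 1*2615 + 1372 = 3987.
  i=11: a_11=2, p_11 = 2*163807 + 107438 = 435052, q_11 = 2*3987 + 2615 = 10589.
  i=12: a_12=1, p_12 = 1*435052 + 163807 = 598859, q_12 = 1*10589 + 3987 = 14576.
  i=13: a_13=11, p_13 = 11*598859 + 435052 = 7022501, q_13 = 11*14576 + 10589 = 170925.
Check: 7022501^2 - 1688*170925^2 = 49315520295001 - 49315520295000 = 1, so (x, y) = (7022501, 170925) solves the equation, and by the theorem it is the least positive solution.

(x, y) = (7022501, 170925)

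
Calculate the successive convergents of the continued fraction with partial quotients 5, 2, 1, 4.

5/1, 11/2, 16/3, 75/14

Using the convergent recurrence p_i = a_i*p_{i-1} + p_{i-2}, q_i = a_i*q_{i-1} + q_{i-2} with p_{-2}=0, p_{-1}=1, q_{-2}=1, q_{-1}=0:
  i=0: a_0=5, p_0 = 5*1 + 0 = 5, q_0 = 5*0 + 1 = 1.
  i=1: a_1=2, p_1 = 2*5 + 1 = 11, q_1 = 2*1 + 0 = 2.
  i=2: a_2=1, p_2 = 1*11 + 5 = 16, q_2 = 1*2 + 1 = 3.
  i=3: a_3=4, p_3 = 4*16 + 11 = 75, q_3 = 4*3 + 2 = 14.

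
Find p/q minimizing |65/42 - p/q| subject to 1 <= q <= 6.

3/2

Expand x = 65/42 as a continued fraction with the Euclidean algorithm:
  65 = 1*42 + 23, so a_0 = 1.
  42 = 1*23 + 19, so a_1 = 1.
  23 = 1*19 + 4, so a_2 = 1.
  19 = 4*4 + 3, so a_3 = 4.
  4 = 1*3 + 1, so a_4 = 1.
  3 = 3*1 + 0, so a_5 = 3.
so x = [1; 1, 1, 4, 1, 3].
Convergents (p_i = a_i*p_{i-1} + p_{i-2}, q_i = a_i*q_{i-1} + q_{i-2} with p_{-2}=0, p_{-1}=1, q_{-2}=1, q_{-1}=0), until the denominator exceeds 6:
  i=0: a_0=1, p_0 = 1*1 + 0 = 1, q_0 = 1*0 + 1 = 1.
  i=1: a_1=1, p_1 = 1*1 + 1 = 2, q_1 = 1*1 + 0 = 1.
  i=2: a_2=1, p_2 = 1*2 + 1 = 3, q_2 = 1*1 + 1 = 2.
  i=3: a_3=4, p_3 = 4*3 + 2 = 14, q_3 = 4*2 + 1 = 9.
q_3 = 9 > 6, so the last convergent with denominator <= 6 is p_2/q_2 = 3/2.
The closest fraction with denominator <= 6 is either p_2/q_2 or the intermediate fraction (k*p_2 + p_1)/(k*q_2 + q_1) with the largest k >= 1 whose denominator stays <= 6; these approach x as k grows, and every other convergent or intermediate fraction in range is farther away.
Largest k: floor((6 - q_1)/q_2) = floor((6 - 1)/2) = 2.
That gives (2*3 + 2)/(2*2 + 1) = 8/5.
Compare the errors: |x - 3/2| = |65*2 - 3*42|/(42*2) = 4/84, and |x - 8/5| = |65*5 - 8*42|/(42*5) = 11/210.
Cross-multiplying, 4*210 = 840 < 924 = 11*84, so 4/84 is smaller: the convergent 3/2 is closer to x than 8/5.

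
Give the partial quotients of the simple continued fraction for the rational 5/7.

Run the Euclidean algorithm on 5 and 7; the successive quotients are the partial quotients a_0, a_1, ... (each step inverts the fractional part left over by the previous one):
  5 = 0*7 + 5, so a_0 = 0.
  7 = 1*5 + 2, so a_1 = 1.
  5 = 2*2 + 1, so a_2 = 2.
  2 = 2*1 + 0, so a_3 = 2.
The remainder reaches 0 after 4 divisions, so the expansion has 4 partial quotients, read off in order.

[0; 1, 2, 2]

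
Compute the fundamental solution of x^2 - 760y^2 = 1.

First expand sqrt(760) as a continued fraction. With x_i = (sqrt(760) + m_i)/d_i and (m_0, d_0) = (0, 1): a_0 = floor(sqrt(760)) = 27, since 27^2 = 729 <= 760 < 784 = 28^2.
Iterate m_{i+1} = d_i*a_i - m_i, d_{i+1} = (760 - m_{i+1}^2)/d_i, a_{i+1} = floor((a_0 + m_{i+1})/d_{i+1}):
  m_1 = 1*27 - 0 = 27, d_1 = (760 - 27^2)/1 = 31/1 = 31, a_1 = floor((27 + 27)/31) = 1.
  m_2 = 31*1 - 27 = 4, d_2 = (760 - 4^2)/31 = 744/31 = 24, a_2 = floor((27 + 4)/24) = 1.
  m_3 = 24*1 - 4 = 20, d_3 = (760 - 20^2)/24 = 360/24 = 15, a_3 = floor((27 + 20)/15) = 3.
  m_4 = 15*3 - 20 = 25, d_4 = (760 - 25^2)/15 = 135/15 = 9, a_4 = floor((27 + 25)/9) = 5.
  m_5 = 9*5 - 25 = 20, d_5 = (760 - 20^2)/9 = 360/9 = 40, a_5 = floor((27 + 20)/40) = 1.
  m_6 = 40*1 - 20 = 20, d_6 = (760 - 20^2)/40 = 360/40 = 9, a_6 = floor((27 + 20)/9) = 5.
  m_7 = 9*5 - 20 = 25, d_7 = (760 - 25^2)/9 = 135/9 = 15, a_7 = floor((27 + 25)/15) = 3.
  m_8 = 15*3 - 25 = 20, d_8 = (760 - 20^2)/15 = 360/15 = 24, a_8 = floor((27 + 20)/24) = 1.
  m_9 = 24*1 - 20 = 4, d_9 = (760 - 4^2)/24 = 744/24 = 31, a_9 = floor((27 + 4)/31) = 1.
  m_10 = 31*1 - 4 = 27, d_10 = (760 - 27^2)/31 = 31/31 = 1, a_10 = floor((27 + 27)/1) = 54.
  m_11 = 1*54 - 27 = 27, d_11 = (760 - 27^2)/1 = 31/1 = 31: (m_11, d_11) = (m_1, d_1) = (27, 31), so from here the quotients repeat a_1, ..., a_10; the period length is 10.
So sqrt(760) = [27; (1, 1, 3, 5, 1, 5, 3, 1, 1, 54)] with period length k = 10.
k is even, so the fundamental solution of x^2 - 760y^2 = 1 is (p_{k-1}, q_{k-1}) = (p_9, q_9); compute convergents through index 9.
Convergents (p_i = a_i*p_{i-1} + p_{i-2}, q_i = a_i*q_{i-1} + q_{i-2} with p_{-2}=0, p_{-1}=1, q_{-2}=1, q_{-1}=0):
  i=0: a_0=27, p_0 = 27*1 + 0 = 27, q_0 = 27*0 + 1 = 1.
  i=1: a_1=1, p_1 = 1*27 + 1 = 28, q_1 = 1*1 + 0 = 1.
  i=2: a_2=1, p_2 = 1*28 + 27 = 55, q_2 = 1*1 + 1 = 2.
  i=3: a_3=3, p_3 = 3*55 + 28 = 193, q_3 = 3*2 + 1 = 7.
  i=4: a_4=5, p_4 = 5*193 + 55 = 1020, q_4 = 5*7 + 2 = 37.
  i=5: a_5=1, p_5 = 1*1020 + 193 = 1213, q_5 = 1*37 + 7 = 44.
  i=6: a_6=5, p_6 = 5*1213 + 1020 = 7085, q_6 = 5*44 + 37 = 257.
  i=7: a_7=3, p_7 = 3*7085 + 1213 = 22468, q_7 = 3*257 + 44 = 815.
  i=8: a_8=1, p_8 = 1*22468 + 7085 = 29553, q_8 = 1*815 + 257 = 1072.
  i=9: a_9=1, p_9 = 1*29553 + 22468 = 52021, q_9 = 1*1072 + 815 = 1887.
Check: 52021^2 - 760*1887^2 = 2706184441 - 2706184440 = 1, so (x, y) = (52021, 1887) solves the equation, and by the theorem it is the least positive solution.

(x, y) = (52021, 1887)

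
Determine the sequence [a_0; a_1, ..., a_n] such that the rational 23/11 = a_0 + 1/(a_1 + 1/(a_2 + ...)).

[2; 11]

Run the Euclidean algorithm on 23 and 11; the successive quotients are the partial quotients a_0, a_1, ... (each step inverts the fractional part left over by the previous one):
  23 = 2*11 + 1, so a_0 = 2.
  11 = 11*1 + 0, so a_1 = 11.
The remainder reaches 0 after 2 divisions, so the expansion has 2 partial quotients, read off in order.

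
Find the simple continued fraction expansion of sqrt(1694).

Write x_i = (sqrt(1694) + m_i)/d_i with (m_0, d_0) = (0, 1). a_0 = floor(sqrt(1694)) = 41, since 41^2 = 1681 <= 1694 < 1764 = 42^2.
Iterate m_{i+1} = d_i*a_i - m_i, d_{i+1} = (1694 - m_{i+1}^2)/d_i, a_{i+1} = floor((a_0 + m_{i+1})/d_{i+1}):
  m_1 = 1*41 - 0 = 41, d_1 = (1694 - 41^2)/1 = 13/1 = 13, a_1 = floor((41 + 41)/13) = 6.
  m_2 = 13*6 - 41 = 37, d_2 = (1694 - 37^2)/13 = 325/13 = 25, a_2 = floor((41 + 37)/25) = 3.
  m_3 = 25*3 - 37 = 38, d_3 = (1694 - 38^2)/25 = 250/25 = 10, a_3 = floor((41 + 38)/10) = 7.
  m_4 = 10*7 - 38 = 32, d_4 = (1694 - 32^2)/10 = 670/10 = 67, a_4 = floor((41 + 32)/67) = 1.
  m_5 = 67*1 - 32 = 35, d_5 = (1694 - 35^2)/67 = 469/67 = 7, a_5 = floor((41 + 35)/7) = 10.
  m_6 = 7*10 - 35 = 35, d_6 = (1694 - 35^2)/7 = 469/7 = 67, a_6 = floor((41 + 35)/67) = 1.
  m_7 = 67*1 - 35 = 32, d_7 = (1694 - 32^2)/67 = 670/67 = 10, a_7 = floor((41 + 32)/10) = 7.
  m_8 = 10*7 - 32 = 38, d_8 = (1694 - 38^2)/10 = 250/10 = 25, a_8 = floor((41 + 38)/25) = 3.
  m_9 = 25*3 - 38 = 37, d_9 = (1694 - 37^2)/25 = 325/25 = 13, a_9 = floor((41 + 37)/13) = 6.
  m_10 = 13*6 - 37 = 41, d_10 = (1694 - 41^2)/13 = 13/13 = 1, a_10 = floor((41 + 41)/1) = 82.
  m_11 = 1*82 - 41 = 41, d_11 = (1694 - 41^2)/1 = 13/1 = 13: (m_11, d_11) = (m_1, d_1) = (41, 13), so from here the quotients repeat a_1, ..., a_10; the period length is 10.
Hence the expansion of sqrt(1694) is a_0 = 41 followed by the repeating block 6, 3, 7, 1, 10, 1, 7, 3, 6, 82 (period 10).

[41; (6, 3, 7, 1, 10, 1, 7, 3, 6, 82)]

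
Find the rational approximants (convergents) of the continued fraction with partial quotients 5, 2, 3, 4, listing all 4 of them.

Using the convergent recurrence p_i = a_i*p_{i-1} + p_{i-2}, q_i = a_i*q_{i-1} + q_{i-2} with p_{-2}=0, p_{-1}=1, q_{-2}=1, q_{-1}=0:
  i=0: a_0=5, p_0 = 5*1 + 0 = 5, q_0 = 5*0 + 1 = 1.
  i=1: a_1=2, p_1 = 2*5 + 1 = 11, q_1 = 2*1 + 0 = 2.
  i=2: a_2=3, p_2 = 3*11 + 5 = 38, q_2 = 3*2 + 1 = 7.
  i=3: a_3=4, p_3 = 4*38 + 11 = 163, q_3 = 4*7 + 2 = 30.

5/1, 11/2, 38/7, 163/30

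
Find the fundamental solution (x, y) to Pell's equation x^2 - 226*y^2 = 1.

First expand sqrt(226) as a continued fraction. With x_i = (sqrt(226) + m_i)/d_i and (m_0, d_0) = (0, 1): a_0 = floor(sqrt(226)) = 15, since 15^2 = 225 <= 226 < 256 = 16^2.
Iterate m_{i+1} = d_i*a_i - m_i, d_{i+1} = (226 - m_{i+1}^2)/d_i, a_{i+1} = floor((a_0 + m_{i+1})/d_{i+1}):
  m_1 = 1*15 - 0 = 15, d_1 = (226 - 15^2)/1 = 1/1 = 1, a_1 = floor((15 + 15)/1) = 30.
  m_2 = 1*30 - 15 = 15, d_2 = (226 - 15^2)/1 = 1/1 = 1: (m_2, d_2) = (m_1, d_1) = (15, 1), so from here the quotient a_1 repeats; the period length is 1.
So sqrt(226) = [15; (30)] with period length k = 1.
k is odd, so (p_{k-1}, q_{k-1}) only solves x^2 - 226y^2 = -1 and the fundamental solution of x^2 - 226y^2 = 1 is (p_{2k-1}, q_{2k-1}) = (p_1, q_1); compute convergents through index 1, running through the period twice.
Convergents (p_i = a_i*p_{i-1} + p_{i-2}, q_i = a_i*q_{i-1} + q_{i-2} with p_{-2}=0, p_{-1}=1, q_{-2}=1, q_{-1}=0):
  i=0: a_0=15, p_0 = 15*1 + 0 = 15, q_0 = 15*0 + 1 = 1.
  i=1: a_1=30, p_1 = 30*15 + 1 = 451, q_1 = 30*1 + 0 = 30.
Indeed p_0^2 - 226*q_0^2 = 225 - 226 = -1, not +1.
Check: 451^2 - 226*30^2 = 203401 - 203400 = 1, so (x, y) = (451, 30) solves the equation, and by the theorem it is the least positive solution.

(x, y) = (451, 30)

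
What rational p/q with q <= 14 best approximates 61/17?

Expand x = 61/17 as a continued fraction with the Euclidean algorithm:
  61 = 3*17 + 10, so a_0 = 3.
  17 = 1*10 + 7, so a_1 = 1.
  10 = 1*7 + 3, so a_2 = 1.
  7 = 2*3 + 1, so a_3 = 2.
  3 = 3*1 + 0, so a_4 = 3.
so x = [3; 1, 1, 2, 3].
Convergents (p_i = a_i*p_{i-1} + p_{i-2}, q_i = a_i*q_{i-1} + q_{i-2} with p_{-2}=0, p_{-1}=1, q_{-2}=1, q_{-1}=0), until the denominator exceeds 14:
  i=0: a_0=3, p_0 = 3*1 + 0 = 3, q_0 = 3*0 + 1 = 1.
  i=1: a_1=1, p_1 = 1*3 + 1 = 4, q_1 = 1*1 + 0 = 1.
  i=2: a_2=1, p_2 = 1*4 + 3 = 7, q_2 = 1*1 + 1 = 2.
  i=3: a_3=2, p_3 = 2*7 + 4 = 18, q_3 = 2*2 + 1 = 5.
  i=4: a_4=3, p_4 = 3*18 + 7 = 61, q_4 = 3*5 + 2 = 17.
q_4 = 17 > 14, so the last convergent with denominator <= 14 is p_3/q_3 = 18/5.
The closest fraction with denominator <= 14 is either p_3/q_3 or the intermediate fraction (k*p_3 + p_2)/(k*q_3 + q_2) with the largest k >= 1 whose denominator stays <= 14; these approach x as k grows, and every other convergent or intermediate fraction in range is farther away.
Largest k: floor((14 - q_2)/q_3) = floor((14 - 2)/5) = 2.
That gives (2*18 + 7)/(2*5 + 2) = 43/12.
Compare the errors: |x - 18/5| = |61*5 - 18*17|/(17*5) = 1/85, and |x - 43/12| = |61*12 - 43*17|/(17*12) = 1/204.
Cross-multiplying, 1*85 = 85 < 204 = 1*204, so 1/204 is smaller: the intermediate fraction 43/12 is closer to x than 18/5.

43/12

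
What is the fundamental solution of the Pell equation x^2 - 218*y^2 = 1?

First expand sqrt(218) as a continued fraction. With x_i = (sqrt(218) + m_i)/d_i and (m_0, d_0) = (0, 1): a_0 = floor(sqrt(218)) = 14, since 14^2 = 196 <= 218 < 225 = 15^2.
Iterate m_{i+1} = d_i*a_i - m_i, d_{i+1} = (218 - m_{i+1}^2)/d_i, a_{i+1} = floor((a_0 + m_{i+1})/d_{i+1}):
  m_1 = 1*14 - 0 = 14, d_1 = (218 - 14^2)/1 = 22/1 = 22, a_1 = floor((14 + 14)/22) = 1.
  m_2 = 22*1 - 14 = 8, d_2 = (218 - 8^2)/22 = 154/22 = 7, a_2 = floor((14 + 8)/7) = 3.
  m_3 = 7*3 - 8 = 13, d_3 = (218 - 13^2)/7 = 49/7 = 7, a_3 = floor((14 + 13)/7) = 3.
  m_4 = 7*3 - 13 = 8, d_4 = (218 - 8^2)/7 = 154/7 = 22, a_4 = floor((14 + 8)/22) = 1.
  m_5 = 22*1 - 8 = 14, d_5 = (218 - 14^2)/22 = 22/22 = 1, a_5 = floor((14 + 14)/1) = 28.
  m_6 = 1*28 - 14 = 14, d_6 = (218 - 14^2)/1 = 22/1 = 22: (m_6, d_6) = (m_1, d_1) = (14, 22), so from here the quotients repeat a_1, ..., a_5; the period length is 5.
So sqrt(218) = [14; (1, 3, 3, 1, 28)] with period length k = 5.
k is odd, so (p_{k-1}, q_{k-1}) only solves x^2 - 218y^2 = -1 and the fundamental solution of x^2 - 218y^2 = 1 is (p_{2k-1}, q_{2k-1}) = (p_9, q_9); compute convergents through index 9, running through the period twice.
Convergents (p_i = a_i*p_{i-1} + p_{i-2}, q_i = a_i*q_{i-1} + q_{i-2} with p_{-2}=0, p_{-1}=1, q_{-2}=1, q_{-1}=0):
  i=0: a_0=14, p_0 = 14*1 + 0 = 14, q_0 = 14*0 + 1 = 1.
  i=1: a_1=1, p_1 = 1*14 + 1 = 15, q_1 = 1*1 + 0 = 1.
  i=2: a_2=3, p_2 = 3*15 + 14 = 59, q_2 = 3*1 + 1 = 4.
  i=3: a_3=3, p_3 = 3*59 + 15 = 192, q_3 = 3*4 + 1 = 13.
  i=4: a_4=1, p_4 = 1*192 + 59 = 251, q_4 = 1*13 + 4 = 17.
  i=5: a_5=28, p_5 = 28*251 + 192 = 7220, q_5 = 28*17 + 13 = 489.
  i=6: a_6=1, p_6 = 1*7220 + 251 = 7471, q_6 = 1*489 + 17 = 506.
  i=7: a_7=3, p_7 = 3*7471 + 7220 = 29633, q_7 = 3*506 + 489 = 2007.
  i=8: a_8=3, p_8 = 3*29633 + 7471 = 96370, q_8 = 3*2007 + 506 = 6527.
  i=9: a_9=1, p_9 = 1*96370 + 29633 = 126003, q_9 = 1*6527 + 2007 = 8534.
Indeed p_4^2 - 218*q_4^2 = 63001 - 63002 = -1, not +1.
Check: 126003^2 - 218*8534^2 = 15876756009 - 15876756008 = 1, so (x, y) = (126003, 8534) solves the equation, and by the theorem it is the least positive solution.

(x, y) = (126003, 8534)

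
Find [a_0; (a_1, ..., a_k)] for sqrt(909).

[30; (6, 1, 2, 6, 2, 1, 6, 60)]

Write x_i = (sqrt(909) + m_i)/d_i with (m_0, d_0) = (0, 1). a_0 = floor(sqrt(909)) = 30, since 30^2 = 900 <= 909 < 961 = 31^2.
Iterate m_{i+1} = d_i*a_i - m_i, d_{i+1} = (909 - m_{i+1}^2)/d_i, a_{i+1} = floor((a_0 + m_{i+1})/d_{i+1}):
  m_1 = 1*30 - 0 = 30, d_1 = (909 - 30^2)/1 = 9/1 = 9, a_1 = floor((30 + 30)/9) = 6.
  m_2 = 9*6 - 30 = 24, d_2 = (909 - 24^2)/9 = 333/9 = 37, a_2 = floor((30 + 24)/37) = 1.
  m_3 = 37*1 - 24 = 13, d_3 = (909 - 13^2)/37 = 740/37 = 20, a_3 = floor((30 + 13)/20) = 2.
  m_4 = 20*2 - 13 = 27, d_4 = (909 - 27^2)/20 = 180/20 = 9, a_4 = floor((30 + 27)/9) = 6.
  m_5 = 9*6 - 27 = 27, d_5 = (909 - 27^2)/9 = 180/9 = 20, a_5 = floor((30 + 27)/20) = 2.
  m_6 = 20*2 - 27 = 13, d_6 = (909 - 13^2)/20 = 740/20 = 37, a_6 = floor((30 + 13)/37) = 1.
  m_7 = 37*1 - 13 = 24, d_7 = (909 - 24^2)/37 = 333/37 = 9, a_7 = floor((30 + 24)/9) = 6.
  m_8 = 9*6 - 24 = 30, d_8 = (909 - 30^2)/9 = 9/9 = 1, a_8 = floor((30 + 30)/1) = 60.
  m_9 = 1*60 - 30 = 30, d_9 = (909 - 30^2)/1 = 9/1 = 9: (m_9, d_9) = (m_1, d_1) = (30, 9), so from here the quotients repeat a_1, ..., a_8; the period length is 8.
Hence the expansion of sqrt(909) is a_0 = 30 followed by the repeating block 6, 1, 2, 6, 2, 1, 6, 60 (period 8).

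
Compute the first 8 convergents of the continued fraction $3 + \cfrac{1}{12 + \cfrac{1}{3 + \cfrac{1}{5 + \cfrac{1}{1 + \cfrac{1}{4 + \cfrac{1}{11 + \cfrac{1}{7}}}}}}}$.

3/1, 37/12, 114/37, 607/197, 721/234, 3491/1133, 39122/12697, 277345/90012

Using the convergent recurrence p_i = a_i*p_{i-1} + p_{i-2}, q_i = a_i*q_{i-1} + q_{i-2} with p_{-2}=0, p_{-1}=1, q_{-2}=1, q_{-1}=0:
  i=0: a_0=3, p_0 = 3*1 + 0 = 3, q_0 = 3*0 + 1 = 1.
  i=1: a_1=12, p_1 = 12*3 + 1 = 37, q_1 = 12*1 + 0 = 12.
  i=2: a_2=3, p_2 = 3*37 + 3 = 114, q_2 = 3*12 + 1 = 37.
  i=3: a_3=5, p_3 = 5*114 + 37 = 607, q_3 = 5*37 + 12 = 197.
  i=4: a_4=1, p_4 = 1*607 + 114 = 721, q_4 = 1*197 + 37 = 234.
  i=5: a_5=4, p_5 = 4*721 + 607 = 3491, q_5 = 4*234 + 197 = 1133.
  i=6: a_6=11, p_6 = 11*3491 + 721 = 39122, q_6 = 11*1133 + 234 = 12697.
  i=7: a_7=7, p_7 = 7*39122 + 3491 = 277345, q_7 = 7*12697 + 1133 = 90012.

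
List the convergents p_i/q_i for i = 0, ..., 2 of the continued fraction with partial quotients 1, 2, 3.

1/1, 3/2, 10/7

Using the convergent recurrence p_i = a_i*p_{i-1} + p_{i-2}, q_i = a_i*q_{i-1} + q_{i-2} with p_{-2}=0, p_{-1}=1, q_{-2}=1, q_{-1}=0:
  i=0: a_0=1, p_0 = 1*1 + 0 = 1, q_0 = 1*0 + 1 = 1.
  i=1: a_1=2, p_1 = 2*1 + 1 = 3, q_1 = 2*1 + 0 = 2.
  i=2: a_2=3, p_2 = 3*3 + 1 = 10, q_2 = 3*2 + 1 = 7.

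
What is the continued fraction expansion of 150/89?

[1; 1, 2, 5, 1, 1, 2]

Run the Euclidean algorithm on 150 and 89; the successive quotients are the partial quotients a_0, a_1, ... (each step inverts the fractional part left over by the previous one):
  150 = 1*89 + 61, so a_0 = 1.
  89 = 1*61 + 28, so a_1 = 1.
  61 = 2*28 + 5, so a_2 = 2.
  28 = 5*5 + 3, so a_3 = 5.
  5 = 1*3 + 2, so a_4 = 1.
  3 = 1*2 + 1, so a_5 = 1.
  2 = 2*1 + 0, so a_6 = 2.
The remainder reaches 0 after 7 divisions, so the expansion has 7 partial quotients, read off in order.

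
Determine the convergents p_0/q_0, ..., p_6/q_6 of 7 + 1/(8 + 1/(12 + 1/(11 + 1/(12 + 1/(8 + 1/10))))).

Using the convergent recurrence p_i = a_i*p_{i-1} + p_{i-2}, q_i = a_i*q_{i-1} + q_{i-2} with p_{-2}=0, p_{-1}=1, q_{-2}=1, q_{-1}=0:
  i=0: a_0=7, p_0 = 7*1 + 0 = 7, q_0 = 7*0 + 1 = 1.
  i=1: a_1=8, p_1 = 8*7 + 1 = 57, q_1 = 8*1 + 0 = 8.
  i=2: a_2=12, p_2 = 12*57 + 7 = 691, q_2 = 12*8 + 1 = 97.
  i=3: a_3=11, p_3 = 11*691 + 57 = 7658, q_3 = 11*97 + 8 = 1075.
  i=4: a_4=12, p_4 = 12*7658 + 691 = 92587, q_4 = 12*1075 + 97 = 12997.
  i=5: a_5=8, p_5 = 8*92587 + 7658 = 748354, q_5 = 8*12997 + 1075 = 105051.
  i=6: a_6=10, p_6 = 10*748354 + 92587 = 7576127, q_6 = 10*105051 + 12997 = 1063507.

7/1, 57/8, 691/97, 7658/1075, 92587/12997, 748354/105051, 7576127/1063507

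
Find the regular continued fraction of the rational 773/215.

Run the Euclidean algorithm on 773 and 215; the successive quotients are the partial quotients a_0, a_1, ... (each step inverts the fractional part left over by the previous one):
  773 = 3*215 + 128, so a_0 = 3.
  215 = 1*128 + 87, so a_1 = 1.
  128 = 1*87 + 41, so a_2 = 1.
  87 = 2*41 + 5, so a_3 = 2.
  41 = 8*5 + 1, so a_4 = 8.
  5 = 5*1 + 0, so a_5 = 5.
The remainder reaches 0 after 6 divisions, so the expansion has 6 partial quotients, read off in order.

[3; 1, 1, 2, 8, 5]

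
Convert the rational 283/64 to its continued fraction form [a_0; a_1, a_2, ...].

Run the Euclidean algorithm on 283 and 64; the successive quotients are the partial quotients a_0, a_1, ... (each step inverts the fractional part left over by the previous one):
  283 = 4*64 + 27, so a_0 = 4.
  64 = 2*27 + 10, so a_1 = 2.
  27 = 2*10 + 7, so a_2 = 2.
  10 = 1*7 + 3, so a_3 = 1.
  7 = 2*3 + 1, so a_4 = 2.
  3 = 3*1 + 0, so a_5 = 3.
The remainder reaches 0 after 6 divisions, so the expansion has 6 partial quotients, read off in order.

[4; 2, 2, 1, 2, 3]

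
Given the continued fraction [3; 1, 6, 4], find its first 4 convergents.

3/1, 4/1, 27/7, 112/29

Using the convergent recurrence p_i = a_i*p_{i-1} + p_{i-2}, q_i = a_i*q_{i-1} + q_{i-2} with p_{-2}=0, p_{-1}=1, q_{-2}=1, q_{-1}=0:
  i=0: a_0=3, p_0 = 3*1 + 0 = 3, q_0 = 3*0 + 1 = 1.
  i=1: a_1=1, p_1 = 1*3 + 1 = 4, q_1 = 1*1 + 0 = 1.
  i=2: a_2=6, p_2 = 6*4 + 3 = 27, q_2 = 6*1 + 1 = 7.
  i=3: a_3=4, p_3 = 4*27 + 4 = 112, q_3 = 4*7 + 1 = 29.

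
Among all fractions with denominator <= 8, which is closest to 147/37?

Expand x = 147/37 as a continued fraction with the Euclidean algorithm:
  147 = 3*37 + 36, so a_0 = 3.
  37 = 1*36 + 1, so a_1 = 1.
  36 = 36*1 + 0, so a_2 = 36.
so x = [3; 1, 36].
Convergents (p_i = a_i*p_{i-1} + p_{i-2}, q_i = a_i*q_{i-1} + q_{i-2} with p_{-2}=0, p_{-1}=1, q_{-2}=1, q_{-1}=0), until the denominator exceeds 8:
  i=0: a_0=3, p_0 = 3*1 + 0 = 3, q_0 = 3*0 + 1 = 1.
  i=1: a_1=1, p_1 = 1*3 + 1 = 4, q_1 = 1*1 + 0 = 1.
  i=2: a_2=36, p_2 = 36*4 + 3 = 147, q_2 = 36*1 + 1 = 37.
q_2 = 37 > 8, so the last convergent with denominator <= 8 is p_1/q_1 = 4/1.
The closest fraction with denominator <= 8 is either p_1/q_1 or the intermediate fraction (k*p_1 + p_0)/(k*q_1 + q_0) with the largest k >= 1 whose denominator stays <= 8; these approach x as k grows, and every other convergent or intermediate fraction in range is farther away.
Largest k: floor((8 - q_0)/q_1) = floor((8 - 1)/1) = 7.
That gives (7*4 + 3)/(7*1 + 1) = 31/8.
Compare the errors: |x - 4/1| = |147*1 - 4*37|/(37*1) = 1/37, and |x - 31/8| = |147*8 - 31*37|/(37*8) = 29/296.
Cross-multiplying, 1*296 = 296 < 1073 = 29*37, so 1/37 is smaller: the convergent 4/1 is closer to x than 31/8.

4/1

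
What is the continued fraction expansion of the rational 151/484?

Run the Euclidean algorithm on 151 and 484; the successive quotients are the partial quotients a_0, a_1, ... (each step inverts the fractional part left over by the previous one):
  151 = 0*484 + 151, so a_0 = 0.
  484 = 3*151 + 31, so a_1 = 3.
  151 = 4*31 + 27, so a_2 = 4.
  31 = 1*27 + 4, so a_3 = 1.
  27 = 6*4 + 3, so a_4 = 6.
  4 = 1*3 + 1, so a_5 = 1.
  3 = 3*1 + 0, so a_6 = 3.
The remainder reaches 0 after 7 divisions, so the expansion has 7 partial quotients, read off in order.

[0; 3, 4, 1, 6, 1, 3]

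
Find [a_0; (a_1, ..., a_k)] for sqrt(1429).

[37; (1, 4, 18, 1, 2, 2, 1, 18, 4, 1, 74)]

Write x_i = (sqrt(1429) + m_i)/d_i with (m_0, d_0) = (0, 1). a_0 = floor(sqrt(1429)) = 37, since 37^2 = 1369 <= 1429 < 1444 = 38^2.
Iterate m_{i+1} = d_i*a_i - m_i, d_{i+1} = (1429 - m_{i+1}^2)/d_i, a_{i+1} = floor((a_0 + m_{i+1})/d_{i+1}):
  m_1 = 1*37 - 0 = 37, d_1 = (1429 - 37^2)/1 = 60/1 = 60, a_1 = floor((37 + 37)/60) = 1.
  m_2 = 60*1 - 37 = 23, d_2 = (1429 - 23^2)/60 = 900/60 = 15, a_2 = floor((37 + 23)/15) = 4.
  m_3 = 15*4 - 23 = 37, d_3 = (1429 - 37^2)/15 = 60/15 = 4, a_3 = floor((37 + 37)/4) = 18.
  m_4 = 4*18 - 37 = 35, d_4 = (1429 - 35^2)/4 = 204/4 = 51, a_4 = floor((37 + 35)/51) = 1.
  m_5 = 51*1 - 35 = 16, d_5 = (1429 - 16^2)/51 = 1173/51 = 23, a_5 = floor((37 + 16)/23) = 2.
  m_6 = 23*2 - 16 = 30, d_6 = (1429 - 30^2)/23 = 529/23 = 23, a_6 = floor((37 + 30)/23) = 2.
  m_7 = 23*2 - 30 = 16, d_7 = (1429 - 16^2)/23 = 1173/23 = 51, a_7 = floor((37 + 16)/51) = 1.
  m_8 = 51*1 - 16 = 35, d_8 = (1429 - 35^2)/51 = 204/51 = 4, a_8 = floor((37 + 35)/4) = 18.
  m_9 = 4*18 - 35 = 37, d_9 = (1429 - 37^2)/4 = 60/4 = 15, a_9 = floor((37 + 37)/15) = 4.
  m_10 = 15*4 - 37 = 23, d_10 = (1429 - 23^2)/15 = 900/15 = 60, a_10 = floor((37 + 23)/60) = 1.
  m_11 = 60*1 - 23 = 37, d_11 = (1429 - 37^2)/60 = 60/60 = 1, a_11 = floor((37 + 37)/1) = 74.
  m_12 = 1*74 - 37 = 37, d_12 = (1429 - 37^2)/1 = 60/1 = 60: (m_12, d_12) = (m_1, d_1) = (37, 60), so from here the quotients repeat a_1, ..., a_11; the period length is 11.
Hence the expansion of sqrt(1429) is a_0 = 37 followed by the repeating block 1, 4, 18, 1, 2, 2, 1, 18, 4, 1, 74 (period 11).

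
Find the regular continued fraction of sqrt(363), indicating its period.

[19; (19, 38)]

Write x_i = (sqrt(363) + m_i)/d_i with (m_0, d_0) = (0, 1). a_0 = floor(sqrt(363)) = 19, since 19^2 = 361 <= 363 < 400 = 20^2.
Iterate m_{i+1} = d_i*a_i - m_i, d_{i+1} = (363 - m_{i+1}^2)/d_i, a_{i+1} = floor((a_0 + m_{i+1})/d_{i+1}):
  m_1 = 1*19 - 0 = 19, d_1 = (363 - 19^2)/1 = 2/1 = 2, a_1 = floor((19 + 19)/2) = 19.
  m_2 = 2*19 - 19 = 19, d_2 = (363 - 19^2)/2 = 2/2 = 1, a_2 = floor((19 + 19)/1) = 38.
  m_3 = 1*38 - 19 = 19, d_3 = (363 - 19^2)/1 = 2/1 = 2: (m_3, d_3) = (m_1, d_1) = (19, 2), so from here the quotients repeat a_1, a_2; the period length is 2.
Hence the expansion of sqrt(363) is a_0 = 19 followed by the repeating block 19, 38 (period 2).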